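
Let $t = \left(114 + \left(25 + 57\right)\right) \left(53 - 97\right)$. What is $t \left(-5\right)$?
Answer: $43120$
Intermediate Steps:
$t = -8624$ ($t = \left(114 + 82\right) \left(-44\right) = 196 \left(-44\right) = -8624$)
$t \left(-5\right) = \left(-8624\right) \left(-5\right) = 43120$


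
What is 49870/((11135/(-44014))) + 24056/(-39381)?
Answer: -17288140714028/87701487 ≈ -1.9712e+5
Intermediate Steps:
49870/((11135/(-44014))) + 24056/(-39381) = 49870/((11135*(-1/44014))) + 24056*(-1/39381) = 49870/(-11135/44014) - 24056/39381 = 49870*(-44014/11135) - 24056/39381 = -438995636/2227 - 24056/39381 = -17288140714028/87701487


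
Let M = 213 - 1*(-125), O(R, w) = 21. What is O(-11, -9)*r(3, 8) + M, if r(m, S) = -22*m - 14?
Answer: -1342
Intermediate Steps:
r(m, S) = -14 - 22*m
M = 338 (M = 213 + 125 = 338)
O(-11, -9)*r(3, 8) + M = 21*(-14 - 22*3) + 338 = 21*(-14 - 66) + 338 = 21*(-80) + 338 = -1680 + 338 = -1342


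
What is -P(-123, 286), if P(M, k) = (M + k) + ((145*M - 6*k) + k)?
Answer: 19102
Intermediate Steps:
P(M, k) = -4*k + 146*M (P(M, k) = (M + k) + ((-6*k + 145*M) + k) = (M + k) + (-5*k + 145*M) = -4*k + 146*M)
-P(-123, 286) = -(-4*286 + 146*(-123)) = -(-1144 - 17958) = -1*(-19102) = 19102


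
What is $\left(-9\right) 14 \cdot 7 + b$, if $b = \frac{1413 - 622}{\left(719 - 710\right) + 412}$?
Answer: $- \frac{370531}{421} \approx -880.12$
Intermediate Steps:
$b = \frac{791}{421}$ ($b = \frac{791}{\left(719 - 710\right) + 412} = \frac{791}{9 + 412} = \frac{791}{421} \approx 1.8789$)
$\left(-9\right) 14 \cdot 7 + b = \left(-9\right) 14 \cdot 7 + \frac{791}{421} = \left(-126\right) 7 + \frac{791}{421} = -882 + \frac{791}{421} = - \frac{370531}{421}$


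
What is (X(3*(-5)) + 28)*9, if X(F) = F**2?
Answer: 2277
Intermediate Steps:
(X(3*(-5)) + 28)*9 = ((3*(-5))**2 + 28)*9 = ((-15)**2 + 28)*9 = (225 + 28)*9 = 253*9 = 2277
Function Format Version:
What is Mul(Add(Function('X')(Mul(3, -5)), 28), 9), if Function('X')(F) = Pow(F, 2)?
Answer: 2277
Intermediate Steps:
Mul(Add(Function('X')(Mul(3, -5)), 28), 9) = Mul(Add(Pow(Mul(3, -5), 2), 28), 9) = Mul(Add(Pow(-15, 2), 28), 9) = Mul(Add(225, 28), 9) = Mul(253, 9) = 2277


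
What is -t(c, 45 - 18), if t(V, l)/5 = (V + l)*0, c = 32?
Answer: 0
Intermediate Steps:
t(V, l) = 0 (t(V, l) = 5*((V + l)*0) = 5*0 = 0)
-t(c, 45 - 18) = -1*0 = 0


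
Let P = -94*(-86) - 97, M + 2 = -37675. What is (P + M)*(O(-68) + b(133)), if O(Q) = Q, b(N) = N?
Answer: -1929850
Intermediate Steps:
M = -37677 (M = -2 - 37675 = -37677)
P = 7987 (P = 8084 - 97 = 7987)
(P + M)*(O(-68) + b(133)) = (7987 - 37677)*(-68 + 133) = -29690*65 = -1929850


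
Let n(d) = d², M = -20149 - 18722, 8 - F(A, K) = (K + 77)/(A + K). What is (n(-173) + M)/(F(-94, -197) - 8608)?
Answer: 433687/417120 ≈ 1.0397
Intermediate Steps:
F(A, K) = 8 - (77 + K)/(A + K) (F(A, K) = 8 - (K + 77)/(A + K) = 8 - (77 + K)/(A + K))
M = -38871
(n(-173) + M)/(F(-94, -197) - 8608) = ((-173)² - 38871)/((-77 + 7*(-197) + 8*(-94))/(-94 - 197) - 8608) = (29929 - 38871)/((-77 - 1379 - 752)/(-291) - 8608) = -8942/(-1/291*(-2208) - 8608) = -8942/(736/97 - 8608) = -8942/(-834240/97) = -8942*(-97/834240) = 433687/417120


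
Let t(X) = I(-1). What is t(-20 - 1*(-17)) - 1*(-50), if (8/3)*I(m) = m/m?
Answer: 403/8 ≈ 50.375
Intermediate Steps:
I(m) = 3/8 (I(m) = 3*(m/m)/8 = (3/8)*1 = 3/8)
t(X) = 3/8
t(-20 - 1*(-17)) - 1*(-50) = 3/8 - 1*(-50) = 3/8 + 50 = 403/8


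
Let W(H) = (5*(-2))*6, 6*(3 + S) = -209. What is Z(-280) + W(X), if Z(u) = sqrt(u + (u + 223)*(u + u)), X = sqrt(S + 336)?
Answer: -60 + 2*sqrt(7910) ≈ 117.88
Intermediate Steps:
S = -227/6 (S = -3 + (1/6)*(-209) = -3 - 209/6 = -227/6 ≈ -37.833)
X = sqrt(10734)/6 (X = sqrt(-227/6 + 336) = sqrt(1789/6) = sqrt(10734)/6 ≈ 17.268)
W(H) = -60 (W(H) = -10*6 = -60)
Z(u) = sqrt(u + 2*u*(223 + u)) (Z(u) = sqrt(u + (223 + u)*(2*u)) = sqrt(u + 2*u*(223 + u)))
Z(-280) + W(X) = sqrt(-280*(447 + 2*(-280))) - 60 = sqrt(-280*(447 - 560)) - 60 = sqrt(-280*(-113)) - 60 = sqrt(31640) - 60 = 2*sqrt(7910) - 60 = -60 + 2*sqrt(7910)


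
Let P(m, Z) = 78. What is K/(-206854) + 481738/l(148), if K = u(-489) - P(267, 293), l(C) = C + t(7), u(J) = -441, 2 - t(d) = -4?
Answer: 49824756089/15927758 ≈ 3128.2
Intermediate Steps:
t(d) = 6 (t(d) = 2 - 1*(-4) = 2 + 4 = 6)
l(C) = 6 + C (l(C) = C + 6 = 6 + C)
K = -519 (K = -441 - 1*78 = -441 - 78 = -519)
K/(-206854) + 481738/l(148) = -519/(-206854) + 481738/(6 + 148) = -519*(-1/206854) + 481738/154 = 519/206854 + 481738*(1/154) = 519/206854 + 240869/77 = 49824756089/15927758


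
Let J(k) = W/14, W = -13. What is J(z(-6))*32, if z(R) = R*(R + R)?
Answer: -208/7 ≈ -29.714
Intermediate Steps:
z(R) = 2*R**2 (z(R) = R*(2*R) = 2*R**2)
J(k) = -13/14
J(z(-6))*32 = -13/14*32 = -208/7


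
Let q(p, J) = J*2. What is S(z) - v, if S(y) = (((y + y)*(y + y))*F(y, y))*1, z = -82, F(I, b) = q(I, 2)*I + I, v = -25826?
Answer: -11001534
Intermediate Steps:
q(p, J) = 2*J
F(I, b) = 5*I (F(I, b) = (2*2)*I + I = 4*I + I = 5*I)
S(y) = 20*y**3 (S(y) = (((y + y)*(y + y))*(5*y))*1 = (((2*y)*(2*y))*(5*y))*1 = ((4*y**2)*(5*y))*1 = (20*y**3)*1 = 20*y**3)
S(z) - v = 20*(-82)**3 - 1*(-25826) = 20*(-551368) + 25826 = -11027360 + 25826 = -11001534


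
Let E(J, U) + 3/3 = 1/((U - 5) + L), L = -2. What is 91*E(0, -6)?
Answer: -98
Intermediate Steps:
E(J, U) = -1 + 1/(-7 + U) (E(J, U) = -1 + 1/((U - 5) - 2) = -1 + 1/((-5 + U) - 2) = -1 + 1/(-7 + U))
91*E(0, -6) = 91*((8 - 1*(-6))/(-7 - 6)) = 91*((8 + 6)/(-13)) = 91*(-1/13*14) = 91*(-14/13) = -98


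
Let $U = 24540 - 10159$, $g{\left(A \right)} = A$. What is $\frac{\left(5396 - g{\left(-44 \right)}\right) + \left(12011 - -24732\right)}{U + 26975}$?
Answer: $\frac{42183}{41356} \approx 1.02$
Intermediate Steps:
$U = 14381$ ($U = 24540 - 10159 = 14381$)
$\frac{\left(5396 - g{\left(-44 \right)}\right) + \left(12011 - -24732\right)}{U + 26975} = \frac{\left(5396 - -44\right) + \left(12011 - -24732\right)}{14381 + 26975} = \frac{\left(5396 + 44\right) + \left(12011 + 24732\right)}{41356} = \left(5440 + 36743\right) \frac{1}{41356} = 42183 \cdot \frac{1}{41356} = \frac{42183}{41356}$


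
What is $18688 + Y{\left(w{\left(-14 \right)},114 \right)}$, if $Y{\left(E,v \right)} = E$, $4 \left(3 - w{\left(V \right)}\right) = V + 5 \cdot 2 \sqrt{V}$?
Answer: $\frac{37389}{2} - \frac{5 i \sqrt{14}}{2} \approx 18695.0 - 9.3541 i$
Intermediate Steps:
$w{\left(V \right)} = 3 - \frac{5 \sqrt{V}}{2} - \frac{V}{4}$ ($w{\left(V \right)} = 3 - \frac{V + 5 \cdot 2 \sqrt{V}}{4} = 3 - \frac{V + 10 \sqrt{V}}{4} = 3 - \left(\frac{V}{4} + \frac{5 \sqrt{V}}{2}\right) = 3 - \frac{5 \sqrt{V}}{2} - \frac{V}{4}$)
$18688 + Y{\left(w{\left(-14 \right)},114 \right)} = 18688 - \left(- \frac{13}{2} + \frac{5 i \sqrt{14}}{2}\right) = 18688 + \left(3 - \frac{5 i \sqrt{14}}{2} + \frac{7}{2}\right) = 18688 + \left(\frac{13}{2} - \frac{5 i \sqrt{14}}{2}\right) = \frac{37389}{2} - \frac{5 i \sqrt{14}}{2}$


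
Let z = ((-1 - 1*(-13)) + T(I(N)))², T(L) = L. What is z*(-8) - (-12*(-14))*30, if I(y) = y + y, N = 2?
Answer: -7088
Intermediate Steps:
I(y) = 2*y
z = 256 (z = ((-1 - 1*(-13)) + 2*2)² = ((-1 + 13) + 4)² = (12 + 4)² = 16² = 256)
z*(-8) - (-12*(-14))*30 = 256*(-8) - (-12*(-14))*30 = -2048 - 168*30 = -2048 - 1*5040 = -2048 - 5040 = -7088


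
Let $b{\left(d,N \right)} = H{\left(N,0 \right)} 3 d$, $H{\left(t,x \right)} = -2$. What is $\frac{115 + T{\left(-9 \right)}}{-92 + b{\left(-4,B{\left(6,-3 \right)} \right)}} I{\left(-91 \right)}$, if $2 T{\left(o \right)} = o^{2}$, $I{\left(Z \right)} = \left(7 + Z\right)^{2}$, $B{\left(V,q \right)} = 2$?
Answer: $- \frac{274302}{17} \approx -16135.0$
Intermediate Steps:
$b{\left(d,N \right)} = - 6 d$ ($b{\left(d,N \right)} = \left(-2\right) 3 d = - 6 d$)
$T{\left(o \right)} = \frac{o^{2}}{2}$
$\frac{115 + T{\left(-9 \right)}}{-92 + b{\left(-4,B{\left(6,-3 \right)} \right)}} I{\left(-91 \right)} = \frac{115 + \frac{\left(-9\right)^{2}}{2}}{-92 - -24} \left(7 - 91\right)^{2} = \frac{115 + \frac{1}{2} \cdot 81}{-92 + 24} \left(-84\right)^{2} = \frac{115 + \frac{81}{2}}{-68} \cdot 7056 = \frac{311}{2} \left(- \frac{1}{68}\right) 7056 = \left(- \frac{311}{136}\right) 7056 = - \frac{274302}{17}$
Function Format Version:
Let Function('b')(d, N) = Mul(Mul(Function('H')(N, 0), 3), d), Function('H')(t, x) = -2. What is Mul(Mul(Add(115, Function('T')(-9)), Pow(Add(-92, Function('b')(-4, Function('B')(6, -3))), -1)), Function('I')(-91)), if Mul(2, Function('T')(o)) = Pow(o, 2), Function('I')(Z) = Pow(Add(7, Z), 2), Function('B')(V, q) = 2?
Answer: Rational(-274302, 17) ≈ -16135.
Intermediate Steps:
Function('b')(d, N) = Mul(-6, d) (Function('b')(d, N) = Mul(Mul(-2, 3), d) = Mul(-6, d))
Function('T')(o) = Mul(Rational(1, 2), Pow(o, 2))
Mul(Mul(Add(115, Function('T')(-9)), Pow(Add(-92, Function('b')(-4, Function('B')(6, -3))), -1)), Function('I')(-91)) = Mul(Mul(Add(115, Mul(Rational(1, 2), Pow(-9, 2))), Pow(Add(-92, Mul(-6, -4)), -1)), Pow(Add(7, -91), 2)) = Mul(Mul(Add(115, Mul(Rational(1, 2), 81)), Pow(Add(-92, 24), -1)), Pow(-84, 2)) = Mul(Mul(Add(115, Rational(81, 2)), Pow(-68, -1)), 7056) = Mul(Mul(Rational(311, 2), Rational(-1, 68)), 7056) = Mul(Rational(-311, 136), 7056) = Rational(-274302, 17)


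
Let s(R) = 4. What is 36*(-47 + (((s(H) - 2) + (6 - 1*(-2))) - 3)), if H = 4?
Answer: -1440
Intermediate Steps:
36*(-47 + (((s(H) - 2) + (6 - 1*(-2))) - 3)) = 36*(-47 + (((4 - 2) + (6 - 1*(-2))) - 3)) = 36*(-47 + ((2 + (6 + 2)) - 3)) = 36*(-47 + ((2 + 8) - 3)) = 36*(-47 + (10 - 3)) = 36*(-47 + 7) = 36*(-40) = -1440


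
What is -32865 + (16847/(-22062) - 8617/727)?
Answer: -527326523033/16039074 ≈ -32878.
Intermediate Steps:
-32865 + (16847/(-22062) - 8617/727) = -32865 + (16847*(-1/22062) - 8617*1/727) = -32865 + (-16847/22062 - 8617/727) = -32865 - 202356023/16039074 = -527326523033/16039074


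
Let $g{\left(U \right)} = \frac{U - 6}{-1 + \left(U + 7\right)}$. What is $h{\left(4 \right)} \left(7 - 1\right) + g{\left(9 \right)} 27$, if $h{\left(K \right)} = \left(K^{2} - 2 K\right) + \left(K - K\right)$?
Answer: $\frac{267}{5} \approx 53.4$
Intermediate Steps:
$h{\left(K \right)} = K^{2} - 2 K$ ($h{\left(K \right)} = \left(K^{2} - 2 K\right) + 0 = K^{2} - 2 K$)
$g{\left(U \right)} = \frac{-6 + U}{6 + U}$ ($g{\left(U \right)} = \frac{-6 + U}{-1 + \left(7 + U\right)} = \frac{-6 + U}{6 + U}$)
$h{\left(4 \right)} \left(7 - 1\right) + g{\left(9 \right)} 27 = 4 \left(-2 + 4\right) \left(7 - 1\right) + \frac{-6 + 9}{6 + 9} \cdot 27 = 4 \cdot 2 \cdot 6 + \frac{1}{15} \cdot 3 \cdot 27 = 8 \cdot 6 + \frac{1}{15} \cdot 3 \cdot 27 = 48 + \frac{1}{5} \cdot 27 = 48 + \frac{27}{5} = \frac{267}{5}$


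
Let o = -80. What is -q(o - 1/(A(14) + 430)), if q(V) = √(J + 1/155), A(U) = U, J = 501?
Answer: -2*√3009170/155 ≈ -22.383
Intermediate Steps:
q(V) = 2*√3009170/155 (q(V) = √(501 + 1/155) = √(77656/155) = 2*√3009170/155)
-q(o - 1/(A(14) + 430)) = -2*√3009170/155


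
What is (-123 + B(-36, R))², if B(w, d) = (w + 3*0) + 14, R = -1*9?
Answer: 21025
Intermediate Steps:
R = -9
B(w, d) = 14 + w (B(w, d) = (w + 0) + 14 = w + 14 = 14 + w)
(-123 + B(-36, R))² = (-123 + (14 - 36))² = (-123 - 22)² = (-145)² = 21025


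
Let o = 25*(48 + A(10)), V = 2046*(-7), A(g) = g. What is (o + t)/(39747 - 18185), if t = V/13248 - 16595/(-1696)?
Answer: 10668959/157704468 ≈ 0.067652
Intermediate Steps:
V = -14322
o = 1450 (o = 25*(48 + 10) = 25*58 = 1450)
t = 63659/7314 (t = -14322/13248 - 16595/(-1696) = -14322*1/13248 - 16595*(-1/1696) = -2387/2208 + 16595/1696 = 63659/7314 ≈ 8.7037)
(o + t)/(39747 - 18185) = (1450 + 63659/7314)/(39747 - 18185) = (10668959/7314)/21562 = (10668959/7314)*(1/21562) = 10668959/157704468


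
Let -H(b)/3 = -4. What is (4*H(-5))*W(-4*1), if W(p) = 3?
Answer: 144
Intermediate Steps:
H(b) = 12 (H(b) = -3*(-4) = 12)
(4*H(-5))*W(-4*1) = (4*12)*3 = 48*3 = 144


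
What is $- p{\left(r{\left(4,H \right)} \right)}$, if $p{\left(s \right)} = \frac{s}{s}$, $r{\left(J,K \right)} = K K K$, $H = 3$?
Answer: $-1$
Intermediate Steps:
$r{\left(J,K \right)} = K^{3}$ ($r{\left(J,K \right)} = K^{2} K = K^{3}$)
$p{\left(s \right)} = 1$
$- p{\left(r{\left(4,H \right)} \right)} = \left(-1\right) 1 = -1$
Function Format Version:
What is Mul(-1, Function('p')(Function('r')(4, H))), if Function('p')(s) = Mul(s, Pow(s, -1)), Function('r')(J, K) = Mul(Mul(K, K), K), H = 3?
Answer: -1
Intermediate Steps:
Function('r')(J, K) = Pow(K, 3) (Function('r')(J, K) = Mul(Pow(K, 2), K) = Pow(K, 3))
Function('p')(s) = 1
Mul(-1, Function('p')(Function('r')(4, H))) = Mul(-1, 1) = -1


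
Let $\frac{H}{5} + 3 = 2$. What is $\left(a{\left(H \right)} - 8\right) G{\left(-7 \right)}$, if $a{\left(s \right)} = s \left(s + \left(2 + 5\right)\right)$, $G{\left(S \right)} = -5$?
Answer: $90$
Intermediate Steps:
$H = -5$ ($H = -15 + 5 \cdot 2 = -15 + 10 = -5$)
$a{\left(s \right)} = s \left(7 + s\right)$ ($a{\left(s \right)} = s \left(s + 7\right) = s \left(7 + s\right)$)
$\left(a{\left(H \right)} - 8\right) G{\left(-7 \right)} = \left(- 5 \left(7 - 5\right) - 8\right) \left(-5\right) = \left(\left(-5\right) 2 - 8\right) \left(-5\right) = \left(-10 - 8\right) \left(-5\right) = \left(-18\right) \left(-5\right) = 90$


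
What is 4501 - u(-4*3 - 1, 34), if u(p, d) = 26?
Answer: 4475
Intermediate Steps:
4501 - u(-4*3 - 1, 34) = 4501 - 1*26 = 4501 - 26 = 4475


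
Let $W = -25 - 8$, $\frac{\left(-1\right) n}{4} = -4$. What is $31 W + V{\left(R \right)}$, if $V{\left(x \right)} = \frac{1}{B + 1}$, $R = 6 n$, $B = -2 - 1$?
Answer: $- \frac{2047}{2} \approx -1023.5$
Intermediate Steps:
$n = 16$ ($n = \left(-4\right) \left(-4\right) = 16$)
$B = -3$ ($B = -2 - 1 = -3$)
$W = -33$ ($W = -25 - 8 = -33$)
$R = 96$ ($R = 6 \cdot 16 = 96$)
$V{\left(x \right)} = - \frac{1}{2}$ ($V{\left(x \right)} = \frac{1}{-3 + 1} = \frac{1}{-2} = - \frac{1}{2}$)
$31 W + V{\left(R \right)} = 31 \left(-33\right) - \frac{1}{2} = -1023 - \frac{1}{2} = - \frac{2047}{2}$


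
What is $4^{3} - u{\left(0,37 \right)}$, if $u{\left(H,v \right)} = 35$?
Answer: $29$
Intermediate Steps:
$4^{3} - u{\left(0,37 \right)} = 4^{3} - 35 = 64 - 35 = 29$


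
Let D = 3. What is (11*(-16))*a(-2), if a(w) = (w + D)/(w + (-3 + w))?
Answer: 176/7 ≈ 25.143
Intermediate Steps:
a(w) = (3 + w)/(-3 + 2*w) (a(w) = (w + 3)/(w + (-3 + w)) = (3 + w)/(-3 + 2*w))
(11*(-16))*a(-2) = (11*(-16))*((3 - 2)/(-3 + 2*(-2))) = -176/(-3 - 4) = -176/(-7) = -(-176)/7 = -176*(-⅐) = 176/7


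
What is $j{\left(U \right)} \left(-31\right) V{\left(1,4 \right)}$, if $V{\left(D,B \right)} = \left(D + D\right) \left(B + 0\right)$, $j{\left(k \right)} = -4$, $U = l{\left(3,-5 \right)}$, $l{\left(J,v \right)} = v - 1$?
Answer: $992$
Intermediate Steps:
$l{\left(J,v \right)} = -1 + v$ ($l{\left(J,v \right)} = v - 1 = -1 + v$)
$U = -6$ ($U = -1 - 5 = -6$)
$V{\left(D,B \right)} = 2 B D$ ($V{\left(D,B \right)} = 2 D B = 2 B D$)
$j{\left(U \right)} \left(-31\right) V{\left(1,4 \right)} = \left(-4\right) \left(-31\right) 2 \cdot 4 \cdot 1 = 124 \cdot 8 = 992$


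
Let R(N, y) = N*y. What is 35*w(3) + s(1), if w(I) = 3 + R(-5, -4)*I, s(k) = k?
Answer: 2206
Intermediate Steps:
w(I) = 3 + 20*I (w(I) = 3 + (-5*(-4))*I = 3 + 20*I)
35*w(3) + s(1) = 35*(3 + 20*3) + 1 = 35*(3 + 60) + 1 = 35*63 + 1 = 2205 + 1 = 2206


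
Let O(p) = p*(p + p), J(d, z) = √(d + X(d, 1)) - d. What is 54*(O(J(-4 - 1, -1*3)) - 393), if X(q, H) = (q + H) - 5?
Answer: -20034 + 1080*I*√14 ≈ -20034.0 + 4041.0*I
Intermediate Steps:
X(q, H) = -5 + H + q (X(q, H) = (H + q) - 5 = -5 + H + q)
J(d, z) = √(-4 + 2*d) - d (J(d, z) = √(d + (-5 + 1 + d)) - d = √(d + (-4 + d)) - d = √(-4 + 2*d) - d)
O(p) = 2*p² (O(p) = p*(2*p) = 2*p²)
54*(O(J(-4 - 1, -1*3)) - 393) = 54*(2*(√(-4 + 2*(-4 - 1)) - (-4 - 1))² - 393) = 54*(2*(√(-4 + 2*(-5)) - 1*(-5))² - 393) = 54*(2*(√(-4 - 10) + 5)² - 393) = 54*(2*(√(-14) + 5)² - 393) = 54*(2*(I*√14 + 5)² - 393) = 54*(2*(5 + I*√14)² - 393) = 54*(-393 + 2*(5 + I*√14)²) = -21222 + 108*(5 + I*√14)²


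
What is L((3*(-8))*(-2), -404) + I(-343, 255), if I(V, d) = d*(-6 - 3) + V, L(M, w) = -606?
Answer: -3244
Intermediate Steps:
I(V, d) = V - 9*d (I(V, d) = d*(-9) + V = -9*d + V = V - 9*d)
L((3*(-8))*(-2), -404) + I(-343, 255) = -606 + (-343 - 9*255) = -606 + (-343 - 2295) = -606 - 2638 = -3244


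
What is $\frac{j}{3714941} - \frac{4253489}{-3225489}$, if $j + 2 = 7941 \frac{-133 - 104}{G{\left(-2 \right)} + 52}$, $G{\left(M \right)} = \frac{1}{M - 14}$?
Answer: $\frac{4344627220503031}{3319152868728273} \approx 1.309$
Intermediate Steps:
$G{\left(M \right)} = \frac{1}{-14 + M}$
$j = - \frac{10037978}{277}$ ($j = -2 + 7941 \frac{-133 - 104}{\frac{1}{-14 - 2} + 52} = -2 + 7941 \left(- \frac{237}{\frac{1}{-16} + 52}\right) = -2 + 7941 \left(- \frac{237}{- \frac{1}{16} + 52}\right) = -2 + 7941 \left(- \frac{237}{\frac{831}{16}}\right) = -2 + 7941 \left(\left(-237\right) \frac{16}{831}\right) = -2 + 7941 \left(- \frac{1264}{277}\right) = -2 - \frac{10037424}{277} = - \frac{10037978}{277} \approx -36238.0$)
$\frac{j}{3714941} - \frac{4253489}{-3225489} = - \frac{10037978}{277 \cdot 3714941} - \frac{4253489}{-3225489} = \left(- \frac{10037978}{277}\right) \frac{1}{3714941} - - \frac{4253489}{3225489} = - \frac{10037978}{1029038657} + \frac{4253489}{3225489} = \frac{4344627220503031}{3319152868728273}$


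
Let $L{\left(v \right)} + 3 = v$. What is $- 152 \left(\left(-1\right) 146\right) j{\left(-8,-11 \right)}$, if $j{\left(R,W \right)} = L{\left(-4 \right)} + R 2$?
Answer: $-510416$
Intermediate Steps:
$L{\left(v \right)} = -3 + v$
$j{\left(R,W \right)} = -7 + 2 R$ ($j{\left(R,W \right)} = \left(-3 - 4\right) + R 2 = -7 + 2 R$)
$- 152 \left(\left(-1\right) 146\right) j{\left(-8,-11 \right)} = - 152 \left(\left(-1\right) 146\right) \left(-7 + 2 \left(-8\right)\right) = \left(-152\right) \left(-146\right) \left(-7 - 16\right) = 22192 \left(-23\right) = -510416$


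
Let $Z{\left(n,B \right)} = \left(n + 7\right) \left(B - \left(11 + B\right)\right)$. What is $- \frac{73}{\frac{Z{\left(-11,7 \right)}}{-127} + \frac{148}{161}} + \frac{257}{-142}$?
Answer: $- \frac{107481793}{831552} \approx -129.25$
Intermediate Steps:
$Z{\left(n,B \right)} = -77 - 11 n$ ($Z{\left(n,B \right)} = \left(7 + n\right) \left(-11\right) = -77 - 11 n$)
$- \frac{73}{\frac{Z{\left(-11,7 \right)}}{-127} + \frac{148}{161}} + \frac{257}{-142} = - \frac{73}{\frac{-77 - -121}{-127} + \frac{148}{161}} + \frac{257}{-142} = - \frac{73}{\left(-77 + 121\right) \left(- \frac{1}{127}\right) + 148 \cdot \frac{1}{161}} + 257 \left(- \frac{1}{142}\right) = - \frac{73}{44 \left(- \frac{1}{127}\right) + \frac{148}{161}} - \frac{257}{142} = - \frac{73}{- \frac{44}{127} + \frac{148}{161}} - \frac{257}{142} = - \frac{73}{\frac{11712}{20447}} - \frac{257}{142} = \left(-73\right) \frac{20447}{11712} - \frac{257}{142} = - \frac{1492631}{11712} - \frac{257}{142} = - \frac{107481793}{831552}$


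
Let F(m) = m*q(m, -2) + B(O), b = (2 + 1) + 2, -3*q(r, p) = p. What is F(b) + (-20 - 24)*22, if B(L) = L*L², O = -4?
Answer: -3086/3 ≈ -1028.7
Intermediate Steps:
q(r, p) = -p/3
b = 5 (b = 3 + 2 = 5)
B(L) = L³
F(m) = -64 + 2*m/3 (F(m) = m*(-⅓*(-2)) + (-4)³ = m*(⅔) - 64 = 2*m/3 - 64 = -64 + 2*m/3)
F(b) + (-20 - 24)*22 = (-64 + (⅔)*5) + (-20 - 24)*22 = (-64 + 10/3) - 44*22 = -182/3 - 968 = -3086/3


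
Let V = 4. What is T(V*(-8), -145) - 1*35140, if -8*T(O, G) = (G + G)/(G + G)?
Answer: -281121/8 ≈ -35140.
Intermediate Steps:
T(O, G) = -1/8 (T(O, G) = -(G + G)/(8*(G + G)) = -2*G/(8*(2*G)) = -2*G*1/(2*G)/8 = -1/8*1 = -1/8)
T(V*(-8), -145) - 1*35140 = -1/8 - 1*35140 = -1/8 - 35140 = -281121/8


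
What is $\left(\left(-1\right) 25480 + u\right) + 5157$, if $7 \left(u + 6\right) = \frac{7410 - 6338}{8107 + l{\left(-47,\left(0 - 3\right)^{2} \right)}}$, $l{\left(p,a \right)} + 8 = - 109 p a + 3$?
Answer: $- \frac{7714102255}{379463} \approx -20329.0$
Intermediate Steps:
$l{\left(p,a \right)} = -5 - 109 a p$ ($l{\left(p,a \right)} = -8 + \left(- 109 p a + 3\right) = -8 - \left(-3 + 109 a p\right) = -5 - 109 a p$)
$u = - \frac{2275706}{379463}$ ($u = -6 + \frac{\left(7410 - 6338\right) \frac{1}{8107 - \left(5 + 109 \left(0 - 3\right)^{2} \left(-47\right)\right)}}{7} = -6 + \frac{1072 \frac{1}{8107 - \left(5 + 109 \left(-3\right)^{2} \left(-47\right)\right)}}{7} = -6 + \frac{1072 \frac{1}{8107 - \left(5 + 981 \left(-47\right)\right)}}{7} = -6 + \frac{1072 \frac{1}{8107 + \left(-5 + 46107\right)}}{7} = -6 + \frac{1072 \frac{1}{8107 + 46102}}{7} = -6 + \frac{1072 \cdot \frac{1}{54209}}{7} = -6 + \frac{1}{7} \cdot \frac{1072}{54209} = -6 + \frac{1072}{379463} = - \frac{2275706}{379463} \approx -5.9972$)
$\left(\left(-1\right) 25480 + u\right) + 5157 = \left(\left(-1\right) 25480 - \frac{2275706}{379463}\right) + 5157 = \left(-25480 - \frac{2275706}{379463}\right) + 5157 = - \frac{9670992946}{379463} + 5157 = - \frac{7714102255}{379463}$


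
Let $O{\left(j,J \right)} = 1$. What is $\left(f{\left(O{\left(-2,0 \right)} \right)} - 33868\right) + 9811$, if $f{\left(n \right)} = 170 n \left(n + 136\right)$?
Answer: $-767$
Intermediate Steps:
$f{\left(n \right)} = 170 n \left(136 + n\right)$
$\left(f{\left(O{\left(-2,0 \right)} \right)} - 33868\right) + 9811 = \left(170 \cdot 1 \left(136 + 1\right) - 33868\right) + 9811 = \left(170 \cdot 1 \cdot 137 - 33868\right) + 9811 = \left(23290 - 33868\right) + 9811 = -10578 + 9811 = -767$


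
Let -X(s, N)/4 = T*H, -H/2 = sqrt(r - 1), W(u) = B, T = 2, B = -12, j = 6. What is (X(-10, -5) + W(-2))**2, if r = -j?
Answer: -1648 - 384*I*sqrt(7) ≈ -1648.0 - 1016.0*I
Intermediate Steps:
r = -6 (r = -1*6 = -6)
W(u) = -12
H = -2*I*sqrt(7) (H = -2*sqrt(-6 - 1) = -2*I*sqrt(7) ≈ -5.2915*I)
X(s, N) = 16*I*sqrt(7) (X(s, N) = -8*(-2*I*sqrt(7)) = -(-16)*I*sqrt(7) = 16*I*sqrt(7))
(X(-10, -5) + W(-2))**2 = (16*I*sqrt(7) - 12)**2 = (-12 + 16*I*sqrt(7))**2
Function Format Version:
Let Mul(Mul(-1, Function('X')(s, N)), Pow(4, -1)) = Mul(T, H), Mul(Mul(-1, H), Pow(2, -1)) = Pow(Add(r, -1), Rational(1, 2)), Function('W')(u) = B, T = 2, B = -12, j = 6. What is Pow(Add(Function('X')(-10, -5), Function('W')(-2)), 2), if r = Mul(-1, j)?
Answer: Add(-1648, Mul(-384, I, Pow(7, Rational(1, 2)))) ≈ Add(-1648.0, Mul(-1016.0, I))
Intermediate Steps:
r = -6 (r = Mul(-1, 6) = -6)
Function('W')(u) = -12
H = Mul(-2, I, Pow(7, Rational(1, 2))) (H = Mul(-2, Pow(Add(-6, -1), Rational(1, 2))) = Mul(-2, Pow(-7, Rational(1, 2))) = Mul(-2, Mul(I, Pow(7, Rational(1, 2)))) = Mul(-2, I, Pow(7, Rational(1, 2))) ≈ Mul(-5.2915, I))
Function('X')(s, N) = Mul(16, I, Pow(7, Rational(1, 2))) (Function('X')(s, N) = Mul(-4, Mul(2, Mul(-2, I, Pow(7, Rational(1, 2))))) = Mul(-4, Mul(-4, I, Pow(7, Rational(1, 2)))) = Mul(16, I, Pow(7, Rational(1, 2))))
Pow(Add(Function('X')(-10, -5), Function('W')(-2)), 2) = Pow(Add(Mul(16, I, Pow(7, Rational(1, 2))), -12), 2) = Pow(Add(-12, Mul(16, I, Pow(7, Rational(1, 2)))), 2)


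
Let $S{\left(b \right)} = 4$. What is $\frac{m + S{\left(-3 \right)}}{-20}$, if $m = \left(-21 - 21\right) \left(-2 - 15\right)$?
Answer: $- \frac{359}{10} \approx -35.9$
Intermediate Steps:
$m = 714$ ($m = \left(-42\right) \left(-17\right) = 714$)
$\frac{m + S{\left(-3 \right)}}{-20} = \frac{714 + 4}{-20} = 718 \left(- \frac{1}{20}\right) = - \frac{359}{10}$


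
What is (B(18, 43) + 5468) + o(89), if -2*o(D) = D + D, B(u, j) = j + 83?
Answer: 5505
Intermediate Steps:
B(u, j) = 83 + j
o(D) = -D (o(D) = -(D + D)/2 = -D)
(B(18, 43) + 5468) + o(89) = ((83 + 43) + 5468) - 1*89 = (126 + 5468) - 89 = 5594 - 89 = 5505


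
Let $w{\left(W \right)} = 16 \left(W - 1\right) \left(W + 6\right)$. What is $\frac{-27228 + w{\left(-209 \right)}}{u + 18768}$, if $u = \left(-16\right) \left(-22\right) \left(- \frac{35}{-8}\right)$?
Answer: $\frac{163713}{5077} \approx 32.246$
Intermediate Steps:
$u = 1540$ ($u = 352 \left(\left(-35\right) \left(- \frac{1}{8}\right)\right) = 352 \cdot \frac{35}{8} = 1540$)
$w{\left(W \right)} = 16 \left(-1 + W\right) \left(6 + W\right)$
$\frac{-27228 + w{\left(-209 \right)}}{u + 18768} = \frac{-27228 + \left(-96 + 16 \left(-209\right)^{2} + 80 \left(-209\right)\right)}{1540 + 18768} = \frac{-27228 - -682080}{20308} = \left(-27228 - -682080\right) \frac{1}{20308} = \left(-27228 + 682080\right) \frac{1}{20308} = 654852 \cdot \frac{1}{20308} = \frac{163713}{5077}$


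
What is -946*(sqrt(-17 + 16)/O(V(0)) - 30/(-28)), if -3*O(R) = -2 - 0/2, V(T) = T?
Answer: -7095/7 - 1419*I ≈ -1013.6 - 1419.0*I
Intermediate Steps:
O(R) = 2/3 (O(R) = -(-2 - 0/2)/3 = -(-2 - 1*0)/3 = -(-2 + 0)/3 = -1/3*(-2) = 2/3)
-946*(sqrt(-17 + 16)/O(V(0)) - 30/(-28)) = -946*(sqrt(-17 + 16)/(2/3) - 30/(-28)) = -946*(sqrt(-1)*(3/2) - 30*(-1/28)) = -946*(I*(3/2) + 15/14) = -946*(3*I/2 + 15/14) = -946*(15/14 + 3*I/2) = -7095/7 - 1419*I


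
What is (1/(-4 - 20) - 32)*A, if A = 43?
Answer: -33067/24 ≈ -1377.8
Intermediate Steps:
(1/(-4 - 20) - 32)*A = (1/(-4 - 20) - 32)*43 = (1/(-24) - 32)*43 = (-1/24 - 32)*43 = -769/24*43 = -33067/24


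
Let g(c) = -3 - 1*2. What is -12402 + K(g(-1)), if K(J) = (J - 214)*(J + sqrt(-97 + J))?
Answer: -11307 - 219*I*sqrt(102) ≈ -11307.0 - 2211.8*I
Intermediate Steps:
g(c) = -5 (g(c) = -3 - 2 = -5)
K(J) = (-214 + J)*(J + sqrt(-97 + J))
-12402 + K(g(-1)) = -12402 + ((-5)**2 - 214*(-5) - 214*sqrt(-97 - 5) - 5*sqrt(-97 - 5)) = -12402 + (25 + 1070 - 214*I*sqrt(102) - 5*I*sqrt(102)) = -12402 + (1095 - 219*I*sqrt(102)) = -11307 - 219*I*sqrt(102)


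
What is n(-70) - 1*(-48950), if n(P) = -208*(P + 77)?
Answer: 47494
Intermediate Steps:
n(P) = -16016 - 208*P (n(P) = -208*(77 + P) = -16016 - 208*P)
n(-70) - 1*(-48950) = (-16016 - 208*(-70)) - 1*(-48950) = (-16016 + 14560) + 48950 = -1456 + 48950 = 47494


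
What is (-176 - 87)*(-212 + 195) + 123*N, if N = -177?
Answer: -17300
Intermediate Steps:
(-176 - 87)*(-212 + 195) + 123*N = (-176 - 87)*(-212 + 195) + 123*(-177) = -263*(-17) - 21771 = 4471 - 21771 = -17300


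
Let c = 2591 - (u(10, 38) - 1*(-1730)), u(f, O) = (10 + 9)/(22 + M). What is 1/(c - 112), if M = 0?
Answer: 22/16459 ≈ 0.0013367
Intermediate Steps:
u(f, O) = 19/22 (u(f, O) = (10 + 9)/(22 + 0) = 19/22)
c = 18923/22 (c = 2591 - (19/22 - 1*(-1730)) = 2591 - (19/22 + 1730) = 2591 - 1*38079/22 = 2591 - 38079/22 = 18923/22 ≈ 860.14)
1/(c - 112) = 1/(18923/22 - 112) = 1/(16459/22) = 22/16459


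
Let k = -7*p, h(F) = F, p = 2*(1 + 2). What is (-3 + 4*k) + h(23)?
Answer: -148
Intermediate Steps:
p = 6 (p = 2*3 = 6)
k = -42 (k = -7*6 = -42)
(-3 + 4*k) + h(23) = (-3 + 4*(-42)) + 23 = (-3 - 168) + 23 = -171 + 23 = -148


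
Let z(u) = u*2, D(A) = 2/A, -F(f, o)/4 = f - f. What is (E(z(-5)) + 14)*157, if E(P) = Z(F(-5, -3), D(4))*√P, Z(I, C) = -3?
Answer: 2198 - 471*I*√10 ≈ 2198.0 - 1489.4*I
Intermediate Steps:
F(f, o) = 0 (F(f, o) = -4*(f - f) = -4*0 = 0)
z(u) = 2*u
E(P) = -3*√P
(E(z(-5)) + 14)*157 = (-3*I*√10 + 14)*157 = (14 - 3*I*√10)*157 = 2198 - 471*I*√10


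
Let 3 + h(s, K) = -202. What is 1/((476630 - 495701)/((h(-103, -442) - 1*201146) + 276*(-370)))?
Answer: 33719/2119 ≈ 15.913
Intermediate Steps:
h(s, K) = -205 (h(s, K) = -3 - 202 = -205)
1/((476630 - 495701)/((h(-103, -442) - 1*201146) + 276*(-370))) = 1/((476630 - 495701)/((-205 - 1*201146) + 276*(-370))) = 1/(-19071/((-205 - 201146) - 102120)) = 1/(-19071/(-201351 - 102120)) = 1/(-19071/(-303471)) = 1/(-19071*(-1/303471)) = 1/(2119/33719) = 33719/2119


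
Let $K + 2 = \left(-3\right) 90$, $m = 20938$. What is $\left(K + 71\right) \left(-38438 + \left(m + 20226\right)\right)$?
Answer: $-547926$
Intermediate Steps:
$K = -272$ ($K = -2 - 270 = -272$)
$\left(K + 71\right) \left(-38438 + \left(m + 20226\right)\right) = \left(-272 + 71\right) \left(-38438 + \left(20938 + 20226\right)\right) = - 201 \left(-38438 + 41164\right) = \left(-201\right) 2726 = -547926$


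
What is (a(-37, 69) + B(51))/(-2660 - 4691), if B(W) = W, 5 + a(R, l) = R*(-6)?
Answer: -268/7351 ≈ -0.036458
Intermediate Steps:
a(R, l) = -5 - 6*R (a(R, l) = -5 + R*(-6) = -5 - 6*R)
(a(-37, 69) + B(51))/(-2660 - 4691) = ((-5 - 6*(-37)) + 51)/(-2660 - 4691) = ((-5 + 222) + 51)/(-7351) = (217 + 51)*(-1/7351) = 268*(-1/7351) = -268/7351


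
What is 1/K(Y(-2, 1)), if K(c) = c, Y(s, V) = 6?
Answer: ⅙ ≈ 0.16667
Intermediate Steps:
1/K(Y(-2, 1)) = 1/6 = ⅙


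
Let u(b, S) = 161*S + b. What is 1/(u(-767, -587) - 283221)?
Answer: -1/378495 ≈ -2.6420e-6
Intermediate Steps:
u(b, S) = b + 161*S
1/(u(-767, -587) - 283221) = 1/((-767 + 161*(-587)) - 283221) = 1/((-767 - 94507) - 283221) = 1/(-95274 - 283221) = 1/(-378495) = -1/378495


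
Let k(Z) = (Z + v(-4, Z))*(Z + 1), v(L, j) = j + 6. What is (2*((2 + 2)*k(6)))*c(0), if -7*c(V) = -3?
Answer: 432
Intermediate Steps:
c(V) = 3/7 (c(V) = -⅐*(-3) = 3/7)
v(L, j) = 6 + j
k(Z) = (1 + Z)*(6 + 2*Z) (k(Z) = (Z + (6 + Z))*(Z + 1) = (6 + 2*Z)*(1 + Z) = (1 + Z)*(6 + 2*Z))
(2*((2 + 2)*k(6)))*c(0) = (2*((2 + 2)*(6 + 2*6² + 8*6)))*(3/7) = (2*(4*(6 + 2*36 + 48)))*(3/7) = (2*(4*(6 + 72 + 48)))*(3/7) = (2*(4*126))*(3/7) = (2*504)*(3/7) = 1008*(3/7) = 432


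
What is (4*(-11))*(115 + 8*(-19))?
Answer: 1628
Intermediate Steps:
(4*(-11))*(115 + 8*(-19)) = -44*(115 - 152) = -44*(-37) = 1628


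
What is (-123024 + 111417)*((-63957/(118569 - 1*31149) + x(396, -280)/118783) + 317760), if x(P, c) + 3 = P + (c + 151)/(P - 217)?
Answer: -2285151952089542654859/619579254980 ≈ -3.6882e+9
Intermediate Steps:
x(P, c) = -3 + P + (151 + c)/(-217 + P) (x(P, c) = -3 + (P + (c + 151)/(P - 217)) = -3 + (P + (151 + c)/(-217 + P)) = -3 + P + (151 + c)/(-217 + P))
(-123024 + 111417)*((-63957/(118569 - 1*31149) + x(396, -280)/118783) + 317760) = (-123024 + 111417)*((-63957/(118569 - 1*31149) + ((802 - 280 + 396² - 220*396)/(-217 + 396))/118783) + 317760) = -11607*((-63957/(118569 - 31149) + ((802 - 280 + 156816 - 87120)/179)*(1/118783)) + 317760) = -11607*((-63957/87420 + ((1/179)*70218)*(1/118783)) + 317760) = -11607*((-63957*1/87420 + (70218/179)*(1/118783)) + 317760) = -11607*((-21319/29140 + 70218/21262157) + 317760) = -11607*(-451241772563/619579254980 + 317760) = -11607*196877052820672237/619579254980 = -2285151952089542654859/619579254980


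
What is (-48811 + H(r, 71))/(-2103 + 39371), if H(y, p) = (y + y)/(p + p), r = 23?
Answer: -1732779/1323014 ≈ -1.3097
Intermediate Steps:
H(y, p) = y/p (H(y, p) = (2*y)/((2*p)) = (2*y)*(1/(2*p)) = y/p)
(-48811 + H(r, 71))/(-2103 + 39371) = (-48811 + 23/71)/(-2103 + 39371) = (-48811 + 23*(1/71))/37268 = (-48811 + 23/71)*(1/37268) = -3465558/71*1/37268 = -1732779/1323014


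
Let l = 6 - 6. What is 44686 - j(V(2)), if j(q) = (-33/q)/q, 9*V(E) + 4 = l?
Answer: 717649/16 ≈ 44853.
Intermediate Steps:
l = 0
V(E) = -4/9 (V(E) = -4/9 + (⅑)*0 = -4/9 + 0 = -4/9)
j(q) = -33/q²
44686 - j(V(2)) = 44686 - (-33)/(-4/9)² = 44686 - (-33)*81/16 = 44686 - 1*(-2673/16) = 44686 + 2673/16 = 717649/16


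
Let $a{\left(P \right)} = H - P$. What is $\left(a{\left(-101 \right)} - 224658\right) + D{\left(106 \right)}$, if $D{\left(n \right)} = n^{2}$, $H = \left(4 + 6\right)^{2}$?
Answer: $-213221$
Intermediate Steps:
$H = 100$ ($H = 10^{2} = 100$)
$a{\left(P \right)} = 100 - P$
$\left(a{\left(-101 \right)} - 224658\right) + D{\left(106 \right)} = \left(\left(100 - -101\right) - 224658\right) + 106^{2} = \left(\left(100 + 101\right) - 224658\right) + 11236 = \left(201 - 224658\right) + 11236 = -224457 + 11236 = -213221$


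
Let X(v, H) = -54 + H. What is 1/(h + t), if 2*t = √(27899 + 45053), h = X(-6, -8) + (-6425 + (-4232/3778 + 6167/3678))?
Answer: -313107882662002938/2030076203753046810289 - 48271118898564*√18238/2030076203753046810289 ≈ -0.00015745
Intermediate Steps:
h = -45066135539/6947742 (h = (-54 - 8) + (-6425 + (-4232/3778 + 6167/3678)) = -62 + (-6425 + (-4232*1/3778 + 6167*(1/3678))) = -62 + (-6425 + (-2116/1889 + 6167/3678)) = -62 + (-6425 + 3866815/6947742) = -62 - 44635375535/6947742 = -45066135539/6947742 ≈ -6486.4)
t = √18238 (t = √(27899 + 45053)/2 = √72952/2 = (2*√18238)/2 = √18238 ≈ 135.05)
1/(h + t) = 1/(-45066135539/6947742 + √18238)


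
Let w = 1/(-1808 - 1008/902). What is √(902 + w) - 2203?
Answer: -2203 + √150118052344194/407956 ≈ -2173.0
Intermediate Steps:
w = -451/815912 (w = 1/(-1808 - 1008*1/902) = 1/(-1808 - 504/451) = 1/(-815912/451) = -451/815912 ≈ -0.00055276)
√(902 + w) - 2203 = √(902 - 451/815912) - 2203 = √(735952173/815912) - 2203 = √150118052344194/407956 - 2203 = -2203 + √150118052344194/407956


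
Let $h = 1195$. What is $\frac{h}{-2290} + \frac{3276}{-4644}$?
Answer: $- \frac{72509}{59082} \approx -1.2273$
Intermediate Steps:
$\frac{h}{-2290} + \frac{3276}{-4644} = \frac{1195}{-2290} + \frac{3276}{-4644} = 1195 \left(- \frac{1}{2290}\right) + 3276 \left(- \frac{1}{4644}\right) = - \frac{239}{458} - \frac{91}{129} = - \frac{72509}{59082}$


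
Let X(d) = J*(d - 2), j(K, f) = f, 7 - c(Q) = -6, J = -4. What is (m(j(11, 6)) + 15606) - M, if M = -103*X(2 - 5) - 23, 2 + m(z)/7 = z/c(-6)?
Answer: 229817/13 ≈ 17678.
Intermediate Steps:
c(Q) = 13 (c(Q) = 7 - 1*(-6) = 7 + 6 = 13)
X(d) = 8 - 4*d (X(d) = -4*(d - 2) = -4*(-2 + d) = 8 - 4*d)
m(z) = -14 + 7*z/13 (m(z) = -14 + 7*(z/13) = -14 + 7*z/13)
M = -2083 (M = -103*(8 - 4*(2 - 5)) - 23 = -103*(8 - 4*(-3)) - 23 = -103*(8 + 12) - 23 = -103*20 - 23 = -2060 - 23 = -2083)
(m(j(11, 6)) + 15606) - M = ((-14 + (7/13)*6) + 15606) - 1*(-2083) = ((-14 + 42/13) + 15606) + 2083 = (-140/13 + 15606) + 2083 = 202738/13 + 2083 = 229817/13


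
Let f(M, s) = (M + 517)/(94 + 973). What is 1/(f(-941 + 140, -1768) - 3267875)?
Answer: -1067/3486822909 ≈ -3.0601e-7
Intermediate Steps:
f(M, s) = 47/97 + M/1067 (f(M, s) = (517 + M)/1067 = (517 + M)*(1/1067) = 47/97 + M/1067)
1/(f(-941 + 140, -1768) - 3267875) = 1/((47/97 + (-941 + 140)/1067) - 3267875) = 1/((47/97 + (1/1067)*(-801)) - 3267875) = 1/((47/97 - 801/1067) - 3267875) = 1/(-284/1067 - 3267875) = 1/(-3486822909/1067) = -1067/3486822909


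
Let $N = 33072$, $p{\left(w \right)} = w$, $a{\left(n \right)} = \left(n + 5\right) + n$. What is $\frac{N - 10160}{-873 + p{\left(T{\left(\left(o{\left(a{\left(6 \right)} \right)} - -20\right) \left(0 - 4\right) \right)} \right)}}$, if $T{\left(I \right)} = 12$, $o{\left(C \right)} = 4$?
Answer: $- \frac{22912}{861} \approx -26.611$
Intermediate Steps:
$a{\left(n \right)} = 5 + 2 n$ ($a{\left(n \right)} = \left(5 + n\right) + n = 5 + 2 n$)
$\frac{N - 10160}{-873 + p{\left(T{\left(\left(o{\left(a{\left(6 \right)} \right)} - -20\right) \left(0 - 4\right) \right)} \right)}} = \frac{33072 - 10160}{-873 + 12} = \frac{22912}{-861} = 22912 \left(- \frac{1}{861}\right) = - \frac{22912}{861}$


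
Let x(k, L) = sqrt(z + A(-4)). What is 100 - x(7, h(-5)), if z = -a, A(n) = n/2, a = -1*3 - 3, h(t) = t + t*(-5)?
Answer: 98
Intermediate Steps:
h(t) = -4*t (h(t) = t - 5*t = -4*t)
a = -6 (a = -3 - 3 = -6)
A(n) = n/2 (A(n) = n*(1/2) = n/2)
z = 6 (z = -1*(-6) = 6)
x(k, L) = 2 (x(k, L) = sqrt(6 + (1/2)*(-4)) = sqrt(6 - 2) = sqrt(4) = 2)
100 - x(7, h(-5)) = 100 - 1*2 = 100 - 2 = 98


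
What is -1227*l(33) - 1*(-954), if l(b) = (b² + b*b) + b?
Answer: -2711943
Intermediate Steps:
l(b) = b + 2*b² (l(b) = (b² + b²) + b = 2*b² + b = b + 2*b²)
-1227*l(33) - 1*(-954) = -40491*(1 + 2*33) - 1*(-954) = -40491*(1 + 66) + 954 = -40491*67 + 954 = -1227*2211 + 954 = -2712897 + 954 = -2711943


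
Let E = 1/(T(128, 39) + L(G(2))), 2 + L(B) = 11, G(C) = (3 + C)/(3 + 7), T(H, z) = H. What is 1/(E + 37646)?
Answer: 137/5157503 ≈ 2.6563e-5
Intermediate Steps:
G(C) = 3/10 + C/10 (G(C) = (3 + C)/10 = (3 + C)*(⅒) = 3/10 + C/10)
L(B) = 9 (L(B) = -2 + 11 = 9)
E = 1/137 (E = 1/(128 + 9) = 1/137 ≈ 0.0072993)
1/(E + 37646) = 1/(1/137 + 37646) = 1/(5157503/137) = 137/5157503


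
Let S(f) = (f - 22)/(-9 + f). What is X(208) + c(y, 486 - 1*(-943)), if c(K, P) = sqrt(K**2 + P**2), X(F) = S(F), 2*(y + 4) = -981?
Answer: 186/199 + sqrt(9146285)/2 ≈ 1513.1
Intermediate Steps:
y = -989/2 (y = -4 + (1/2)*(-981) = -4 - 981/2 = -989/2 ≈ -494.50)
S(f) = (-22 + f)/(-9 + f)
X(F) = (-22 + F)/(-9 + F)
X(208) + c(y, 486 - 1*(-943)) = (-22 + 208)/(-9 + 208) + sqrt((-989/2)**2 + (486 - 1*(-943))**2) = 186/199 + sqrt(978121/4 + (486 + 943)**2) = (1/199)*186 + sqrt(978121/4 + 1429**2) = 186/199 + sqrt(978121/4 + 2042041) = 186/199 + sqrt(9146285/4) = 186/199 + sqrt(9146285)/2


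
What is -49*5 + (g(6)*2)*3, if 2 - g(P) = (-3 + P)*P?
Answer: -341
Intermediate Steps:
g(P) = 2 - P*(-3 + P) (g(P) = 2 - (-3 + P)*P = 2 - P*(-3 + P))
-49*5 + (g(6)*2)*3 = -49*5 + ((2 - 1*6**2 + 3*6)*2)*3 = -245 + ((2 - 1*36 + 18)*2)*3 = -245 + ((2 - 36 + 18)*2)*3 = -245 - 16*2*3 = -245 - 32*3 = -245 - 96 = -341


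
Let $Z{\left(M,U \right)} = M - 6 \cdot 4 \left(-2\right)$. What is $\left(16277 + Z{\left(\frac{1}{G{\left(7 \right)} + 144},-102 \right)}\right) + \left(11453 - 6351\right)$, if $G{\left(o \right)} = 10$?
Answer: $\frac{3299759}{154} \approx 21427.0$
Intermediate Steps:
$Z{\left(M,U \right)} = 48 + M$ ($Z{\left(M,U \right)} = M - 24 \left(-2\right) = M - -48 = M + 48 = 48 + M$)
$\left(16277 + Z{\left(\frac{1}{G{\left(7 \right)} + 144},-102 \right)}\right) + \left(11453 - 6351\right) = \left(16277 + \left(48 + \frac{1}{10 + 144}\right)\right) + \left(11453 - 6351\right) = \left(16277 + \left(48 + \frac{1}{154}\right)\right) + 5102 = \left(16277 + \frac{7393}{154}\right) + 5102 = \frac{2514051}{154} + 5102 = \frac{3299759}{154}$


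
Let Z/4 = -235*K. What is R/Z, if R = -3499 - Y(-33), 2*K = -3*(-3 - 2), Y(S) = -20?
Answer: 3479/7050 ≈ 0.49347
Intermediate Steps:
K = 15/2 (K = (-3*(-3 - 2))/2 = (-3*(-5))/2 = (½)*15 = 15/2 ≈ 7.5000)
R = -3479 (R = -3499 - 1*(-20) = -3499 + 20 = -3479)
Z = -7050 (Z = 4*(-235*15/2) = 4*(-3525/2) = -7050)
R/Z = -3479/(-7050) = -3479*(-1/7050) = 3479/7050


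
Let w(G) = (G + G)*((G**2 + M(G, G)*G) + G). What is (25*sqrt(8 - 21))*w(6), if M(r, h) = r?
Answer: 23400*I*sqrt(13) ≈ 84370.0*I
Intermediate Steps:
w(G) = 2*G*(G + 2*G**2) (w(G) = (G + G)*((G**2 + G*G) + G) = (2*G)*((G**2 + G**2) + G) = (2*G)*(2*G**2 + G) = (2*G)*(G + 2*G**2) = 2*G*(G + 2*G**2))
(25*sqrt(8 - 21))*w(6) = (25*sqrt(8 - 21))*(6**2*(2 + 4*6)) = (25*sqrt(-13))*(36*(2 + 24)) = (25*(I*sqrt(13)))*(36*26) = (25*I*sqrt(13))*936 = 23400*I*sqrt(13)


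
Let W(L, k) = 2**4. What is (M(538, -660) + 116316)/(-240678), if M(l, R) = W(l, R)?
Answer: -58166/120339 ≈ -0.48335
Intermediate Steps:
W(L, k) = 16
M(l, R) = 16
(M(538, -660) + 116316)/(-240678) = (16 + 116316)/(-240678) = 116332*(-1/240678) = -58166/120339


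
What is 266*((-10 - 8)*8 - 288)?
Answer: -114912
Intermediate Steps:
266*((-10 - 8)*8 - 288) = 266*(-18*8 - 288) = 266*(-144 - 288) = 266*(-432) = -114912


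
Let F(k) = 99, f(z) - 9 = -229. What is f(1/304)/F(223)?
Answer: -20/9 ≈ -2.2222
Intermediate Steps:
f(z) = -220 (f(z) = 9 - 229 = -220)
f(1/304)/F(223) = -220/99 = -220*1/99 = -20/9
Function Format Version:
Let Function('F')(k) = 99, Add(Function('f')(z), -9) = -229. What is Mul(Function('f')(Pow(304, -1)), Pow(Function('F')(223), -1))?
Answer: Rational(-20, 9) ≈ -2.2222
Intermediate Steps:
Function('f')(z) = -220 (Function('f')(z) = Add(9, -229) = -220)
Mul(Function('f')(Pow(304, -1)), Pow(Function('F')(223), -1)) = Mul(-220, Pow(99, -1)) = Mul(-220, Rational(1, 99)) = Rational(-20, 9)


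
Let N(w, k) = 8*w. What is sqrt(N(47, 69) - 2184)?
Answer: 4*I*sqrt(113) ≈ 42.521*I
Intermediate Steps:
sqrt(N(47, 69) - 2184) = sqrt(8*47 - 2184) = sqrt(376 - 2184) = sqrt(-1808) = 4*I*sqrt(113)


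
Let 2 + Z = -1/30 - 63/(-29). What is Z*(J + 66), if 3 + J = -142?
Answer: -9559/870 ≈ -10.987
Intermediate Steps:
J = -145 (J = -3 - 142 = -145)
Z = 121/870 (Z = -2 + (-1/30 - 63/(-29)) = -2 + (-1*1/30 - 63*(-1/29)) = -2 + (-1/30 + 63/29) = -2 + 1861/870 = 121/870 ≈ 0.13908)
Z*(J + 66) = 121*(-145 + 66)/870 = (121/870)*(-79) = -9559/870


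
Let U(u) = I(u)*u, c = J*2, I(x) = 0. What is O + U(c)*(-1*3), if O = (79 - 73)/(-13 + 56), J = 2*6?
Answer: 6/43 ≈ 0.13953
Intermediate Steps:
J = 12
c = 24 (c = 12*2 = 24)
U(u) = 0 (U(u) = 0*u = 0)
O = 6/43 ≈ 0.13953
O + U(c)*(-1*3) = 6/43 + 0*(-1*3) = 6/43 + 0*(-3) = 6/43 + 0 = 6/43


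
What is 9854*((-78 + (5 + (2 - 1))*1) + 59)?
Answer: -128102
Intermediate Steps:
9854*((-78 + (5 + (2 - 1))*1) + 59) = 9854*((-78 + (5 + 1)*1) + 59) = 9854*((-78 + 6*1) + 59) = 9854*((-78 + 6) + 59) = 9854*(-72 + 59) = 9854*(-13) = -128102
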